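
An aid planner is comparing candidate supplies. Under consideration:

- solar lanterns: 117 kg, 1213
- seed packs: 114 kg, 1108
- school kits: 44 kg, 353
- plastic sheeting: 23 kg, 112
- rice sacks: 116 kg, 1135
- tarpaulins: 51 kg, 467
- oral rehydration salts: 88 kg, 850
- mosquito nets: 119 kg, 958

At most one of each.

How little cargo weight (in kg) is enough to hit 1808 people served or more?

Look for the lowest-cargo combination reaching 1808.
seed packs + oral rehydration salts: 1958 people served at 202 kg.
No combination under 202 kg hits 1808.

202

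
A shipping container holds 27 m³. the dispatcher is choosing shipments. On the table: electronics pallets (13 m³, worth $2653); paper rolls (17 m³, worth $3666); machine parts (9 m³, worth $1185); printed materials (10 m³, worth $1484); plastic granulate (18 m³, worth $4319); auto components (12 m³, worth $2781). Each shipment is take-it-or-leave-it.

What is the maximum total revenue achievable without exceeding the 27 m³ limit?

5504

The ratio ordering already packs tightly: machine parts + plastic granulate, 27 m³, 5504.
No other feasible combination exceeds 5504.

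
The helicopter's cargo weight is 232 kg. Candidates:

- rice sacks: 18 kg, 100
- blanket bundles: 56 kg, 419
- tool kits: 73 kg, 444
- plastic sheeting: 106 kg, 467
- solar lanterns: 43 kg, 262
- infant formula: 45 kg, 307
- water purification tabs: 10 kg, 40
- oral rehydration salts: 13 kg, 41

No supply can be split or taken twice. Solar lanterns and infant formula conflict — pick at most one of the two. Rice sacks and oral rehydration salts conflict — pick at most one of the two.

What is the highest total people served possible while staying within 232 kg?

1310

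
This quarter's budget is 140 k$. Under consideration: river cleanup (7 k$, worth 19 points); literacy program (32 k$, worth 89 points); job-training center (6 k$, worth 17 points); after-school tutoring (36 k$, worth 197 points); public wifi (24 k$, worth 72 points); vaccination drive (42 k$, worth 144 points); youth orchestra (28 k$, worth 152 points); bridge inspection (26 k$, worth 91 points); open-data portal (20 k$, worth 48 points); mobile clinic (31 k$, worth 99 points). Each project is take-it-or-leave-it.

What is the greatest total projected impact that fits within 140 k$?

By projected impact per k$: after-school tutoring 5.47, youth orchestra 5.43, bridge inspection 3.50, vaccination drive 3.43 lead.
Taking the top-ratio projects first gives job-training center + after-school tutoring + vaccination drive + youth orchestra + bridge inspection for 601 (138 k$).
The 6 k$ tied up in job-training center is better spent on river cleanup — total rises to 603 (139 k$).
Runner-up job-training center + after-school tutoring + vaccination drive + youth orchestra + bridge inspection tops out at 601.

603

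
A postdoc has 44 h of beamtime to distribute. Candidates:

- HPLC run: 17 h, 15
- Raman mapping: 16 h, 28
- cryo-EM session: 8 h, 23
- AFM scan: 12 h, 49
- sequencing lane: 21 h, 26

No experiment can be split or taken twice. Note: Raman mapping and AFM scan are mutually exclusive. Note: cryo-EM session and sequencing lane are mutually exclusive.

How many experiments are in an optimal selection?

Optimal total is 87.
For example HPLC run + cryo-EM session + AFM scan achieves it, using 37 h.
All optima have 3 experiments.

3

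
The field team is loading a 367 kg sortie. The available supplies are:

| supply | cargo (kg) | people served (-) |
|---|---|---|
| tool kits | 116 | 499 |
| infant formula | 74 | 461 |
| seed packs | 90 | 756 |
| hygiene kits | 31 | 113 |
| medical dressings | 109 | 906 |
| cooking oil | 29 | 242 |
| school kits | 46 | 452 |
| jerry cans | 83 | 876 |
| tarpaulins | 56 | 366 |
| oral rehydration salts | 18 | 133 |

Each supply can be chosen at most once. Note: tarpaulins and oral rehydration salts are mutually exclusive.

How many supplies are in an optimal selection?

5

Optimal total is 3232.
One optimal bundle: seed packs + medical dressings + cooking oil + school kits + jerry cans (357 kg).
Every optimal selection uses 5 supplies.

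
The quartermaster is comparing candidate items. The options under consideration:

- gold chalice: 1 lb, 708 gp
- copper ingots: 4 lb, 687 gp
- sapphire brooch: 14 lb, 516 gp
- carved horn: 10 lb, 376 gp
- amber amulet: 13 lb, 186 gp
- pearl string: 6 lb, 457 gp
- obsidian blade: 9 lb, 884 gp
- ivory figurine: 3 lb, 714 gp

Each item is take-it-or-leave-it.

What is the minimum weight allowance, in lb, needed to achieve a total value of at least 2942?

17

Minimise lb subject to total value ≥ 2942.
gold chalice + copper ingots + obsidian blade + ivory figurine: 2993 value at 17 lb.
Below 17 lb the best achievable stays under 2942.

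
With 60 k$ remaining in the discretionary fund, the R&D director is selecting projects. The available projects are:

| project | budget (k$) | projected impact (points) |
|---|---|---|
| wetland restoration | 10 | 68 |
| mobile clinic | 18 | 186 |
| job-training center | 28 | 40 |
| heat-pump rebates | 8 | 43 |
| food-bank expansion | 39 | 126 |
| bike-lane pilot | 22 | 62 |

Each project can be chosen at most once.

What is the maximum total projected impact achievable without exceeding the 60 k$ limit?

Taking wetland restoration + mobile clinic + heat-pump rebates + bike-lane pilot: 58 k$ used, 359 in projected impact.
The closest alternative, wetland restoration + mobile clinic + bike-lane pilot, reaches only 316.

359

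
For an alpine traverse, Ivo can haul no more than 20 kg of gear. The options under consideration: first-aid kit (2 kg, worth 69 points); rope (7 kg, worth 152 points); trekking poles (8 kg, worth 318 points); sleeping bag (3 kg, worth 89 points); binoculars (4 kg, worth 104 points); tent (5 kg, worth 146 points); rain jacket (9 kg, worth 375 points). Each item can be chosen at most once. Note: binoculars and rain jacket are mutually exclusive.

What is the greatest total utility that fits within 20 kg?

782

By utility per kg: rain jacket 41.67, trekking poles 39.75, first-aid kit 34.50 lead.
Taking the top-ratio items first gives first-aid kit + trekking poles + rain jacket for 762 (19 kg).
Dropping first-aid kit frees 2 kg; slotting in sleeping bag (3 kg) lifts the total to 782 at 20 kg.
The closest alternative, first-aid kit + trekking poles + rain jacket, reaches only 762.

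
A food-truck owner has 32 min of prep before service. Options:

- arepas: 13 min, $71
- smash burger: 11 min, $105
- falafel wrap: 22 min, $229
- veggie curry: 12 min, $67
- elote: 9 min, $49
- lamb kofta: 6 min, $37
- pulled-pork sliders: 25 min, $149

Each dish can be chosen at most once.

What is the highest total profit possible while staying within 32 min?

By profit per min: falafel wrap 10.41, smash burger 9.55, lamb kofta 6.17 lead.
A density-first pass picks falafel wrap + lamb kofta — 266 at 28 min.
Replace lamb kofta with elote: the trade gains 12 net, giving 278 at 31 min.
Next best is falafel wrap + lamb kofta at 266 (28 min) — short by 12.

278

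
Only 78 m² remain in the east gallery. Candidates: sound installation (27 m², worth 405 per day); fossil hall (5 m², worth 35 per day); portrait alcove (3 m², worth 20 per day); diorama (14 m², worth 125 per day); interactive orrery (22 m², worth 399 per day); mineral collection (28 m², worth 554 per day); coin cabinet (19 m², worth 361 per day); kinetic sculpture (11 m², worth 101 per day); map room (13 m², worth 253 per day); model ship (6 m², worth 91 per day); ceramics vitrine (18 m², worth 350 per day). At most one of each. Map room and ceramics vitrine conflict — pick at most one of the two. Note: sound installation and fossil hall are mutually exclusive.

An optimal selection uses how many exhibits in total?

5

The maximum expected visitors within 78 m² is 1425.
One optimal bundle: portrait alcove + interactive orrery + mineral collection + coin cabinet + model ship (78 m²).
Any selection reaching 1425 contains exactly 5 exhibits.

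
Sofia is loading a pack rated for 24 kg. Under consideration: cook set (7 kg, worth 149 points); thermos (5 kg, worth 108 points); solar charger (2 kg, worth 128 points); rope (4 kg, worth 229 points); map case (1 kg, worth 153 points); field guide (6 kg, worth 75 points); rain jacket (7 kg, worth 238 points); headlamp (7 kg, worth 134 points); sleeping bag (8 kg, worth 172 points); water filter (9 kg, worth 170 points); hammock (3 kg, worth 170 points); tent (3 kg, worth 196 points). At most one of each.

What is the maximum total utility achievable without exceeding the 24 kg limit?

The ratio ordering already packs tightly: solar charger + rope + map case + rain jacket + hammock + tent, 20 kg, 1114.
Next best is thermos + rope + map case + rain jacket + hammock + tent at 1094 (23 kg) — short by 20.

1114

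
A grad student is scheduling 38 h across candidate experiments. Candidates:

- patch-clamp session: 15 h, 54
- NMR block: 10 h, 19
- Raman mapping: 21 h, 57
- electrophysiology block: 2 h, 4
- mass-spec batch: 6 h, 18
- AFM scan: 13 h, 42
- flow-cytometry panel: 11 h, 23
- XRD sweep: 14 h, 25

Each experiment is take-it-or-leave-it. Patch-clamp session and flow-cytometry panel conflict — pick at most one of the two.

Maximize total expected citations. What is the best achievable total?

118

Best packing: patch-clamp session + electrophysiology block + mass-spec batch + AFM scan — 36 h, 118 total.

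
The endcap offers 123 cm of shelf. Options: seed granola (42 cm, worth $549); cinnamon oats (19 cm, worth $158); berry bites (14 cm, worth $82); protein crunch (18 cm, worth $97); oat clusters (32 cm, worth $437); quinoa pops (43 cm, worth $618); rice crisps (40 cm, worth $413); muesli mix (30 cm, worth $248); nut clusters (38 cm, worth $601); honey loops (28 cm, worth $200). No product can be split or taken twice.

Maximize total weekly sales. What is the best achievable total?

Density check — nut clusters 15.82, quinoa pops 14.37, oat clusters 13.66 are the best per cm.
The ratio heuristic lands on oat clusters + quinoa pops + nut clusters (1656) but leaves 10 cm idle.
Dropping oat clusters frees 32 cm; slotting in seed granola (42 cm) lifts the total to 1768 at 123 cm.
The closest alternative, oat clusters + quinoa pops + nut clusters, reaches only 1656.

1768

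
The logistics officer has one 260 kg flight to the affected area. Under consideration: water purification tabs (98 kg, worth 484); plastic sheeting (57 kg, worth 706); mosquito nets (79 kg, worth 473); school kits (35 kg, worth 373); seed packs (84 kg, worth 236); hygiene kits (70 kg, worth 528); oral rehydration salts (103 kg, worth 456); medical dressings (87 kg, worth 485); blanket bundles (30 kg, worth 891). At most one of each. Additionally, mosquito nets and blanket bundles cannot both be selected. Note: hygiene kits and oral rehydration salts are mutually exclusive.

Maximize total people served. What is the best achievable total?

2610

Ranking by ratio (people served/kg): blanket bundles 29.70, plastic sheeting 12.39, school kits 10.66.
Greedy by ratio would take plastic sheeting + school kits + hygiene kits + blanket bundles: 192 kg used, total 2498.
Dropping school kits frees 35 kg; slotting in medical dressings (87 kg) lifts the total to 2610 at 244 kg.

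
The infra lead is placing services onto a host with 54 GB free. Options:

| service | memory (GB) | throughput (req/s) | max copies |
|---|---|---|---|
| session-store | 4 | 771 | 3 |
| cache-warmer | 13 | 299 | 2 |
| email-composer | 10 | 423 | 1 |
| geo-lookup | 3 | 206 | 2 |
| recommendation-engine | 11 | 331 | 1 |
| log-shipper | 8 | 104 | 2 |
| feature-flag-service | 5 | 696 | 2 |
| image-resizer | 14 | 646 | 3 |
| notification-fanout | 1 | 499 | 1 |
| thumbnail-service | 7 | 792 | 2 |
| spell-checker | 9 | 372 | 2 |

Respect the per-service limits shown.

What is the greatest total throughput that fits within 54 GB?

Greedy by ratio would take 3×session-store + email-composer + 2×geo-lookup + 2×feature-flag-service + notification-fanout + 2×thumbnail-service: 53 GB used, total 6623.
The 13 GB tied up in email-composer and geo-lookup is better spent on image-resizer — total rises to 6640 (54 GB).
Every other selection either busts 54 GB or exceeds an availability limit or fails to beat 6640.

6640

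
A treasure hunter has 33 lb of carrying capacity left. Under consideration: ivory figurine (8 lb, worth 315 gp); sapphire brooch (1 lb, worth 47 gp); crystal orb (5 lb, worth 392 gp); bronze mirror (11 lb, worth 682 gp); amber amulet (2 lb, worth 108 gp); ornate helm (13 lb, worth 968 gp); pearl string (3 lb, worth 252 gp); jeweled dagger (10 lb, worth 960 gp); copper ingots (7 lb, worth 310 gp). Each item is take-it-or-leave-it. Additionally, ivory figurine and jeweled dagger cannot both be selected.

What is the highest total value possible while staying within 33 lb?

Taking crystal orb + amber amulet + ornate helm + pearl string + jeweled dagger: 33 lb used, 2680 in value.
That's the maximum — no feasible swap from here does better than 2680.

2680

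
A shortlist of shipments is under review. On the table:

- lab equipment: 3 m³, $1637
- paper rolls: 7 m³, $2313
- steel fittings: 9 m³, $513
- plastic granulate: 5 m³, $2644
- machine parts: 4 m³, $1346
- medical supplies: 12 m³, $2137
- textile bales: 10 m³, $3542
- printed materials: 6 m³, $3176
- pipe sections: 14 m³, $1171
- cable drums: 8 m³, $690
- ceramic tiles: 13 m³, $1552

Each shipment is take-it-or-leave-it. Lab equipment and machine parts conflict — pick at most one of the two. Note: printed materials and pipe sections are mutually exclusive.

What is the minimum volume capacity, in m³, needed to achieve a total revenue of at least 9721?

21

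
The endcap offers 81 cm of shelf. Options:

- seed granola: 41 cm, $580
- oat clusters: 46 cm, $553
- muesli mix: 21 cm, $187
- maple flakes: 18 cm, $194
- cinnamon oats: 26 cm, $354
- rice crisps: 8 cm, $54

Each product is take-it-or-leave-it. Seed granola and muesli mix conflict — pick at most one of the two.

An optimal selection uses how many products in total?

3

Best achievable weekly sales is 988.
seed granola + cinnamon oats + rice crisps hits 988 at 75 cm.
All optima have 3 products.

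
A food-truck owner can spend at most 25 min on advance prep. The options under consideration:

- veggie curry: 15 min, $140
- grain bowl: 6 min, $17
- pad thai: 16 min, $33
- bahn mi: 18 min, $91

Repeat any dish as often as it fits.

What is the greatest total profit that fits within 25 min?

Density check — veggie curry 9.33, bahn mi 5.06, grain bowl 2.83, pad thai 2.06 are the best per min.
Veggie curry + grain bowl uses 21 of the 25 min and totals 157.

157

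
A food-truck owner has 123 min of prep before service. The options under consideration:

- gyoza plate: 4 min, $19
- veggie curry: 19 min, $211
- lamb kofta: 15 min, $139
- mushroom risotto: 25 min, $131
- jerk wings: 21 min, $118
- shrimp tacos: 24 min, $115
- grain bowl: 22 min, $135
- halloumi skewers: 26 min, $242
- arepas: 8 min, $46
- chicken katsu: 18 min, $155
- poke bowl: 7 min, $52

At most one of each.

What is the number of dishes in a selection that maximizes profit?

Best achievable profit is 1000.
For example veggie curry + lamb kofta + jerk wings + grain bowl + halloumi skewers + chicken katsu achieves it, using 121 min.
Any selection reaching 1000 contains exactly 6 dishes.

6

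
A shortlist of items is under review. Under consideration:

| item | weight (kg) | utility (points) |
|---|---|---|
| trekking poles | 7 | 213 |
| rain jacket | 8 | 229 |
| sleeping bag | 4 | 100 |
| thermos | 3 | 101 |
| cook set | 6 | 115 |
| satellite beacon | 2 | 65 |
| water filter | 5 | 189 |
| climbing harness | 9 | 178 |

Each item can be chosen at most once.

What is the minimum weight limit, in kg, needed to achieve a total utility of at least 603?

19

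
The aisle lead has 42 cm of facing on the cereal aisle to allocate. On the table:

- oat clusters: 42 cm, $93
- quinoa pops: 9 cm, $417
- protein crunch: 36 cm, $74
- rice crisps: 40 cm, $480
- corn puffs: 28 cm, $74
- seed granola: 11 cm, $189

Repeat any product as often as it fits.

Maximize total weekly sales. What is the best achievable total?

Density check — quinoa pops 46.33, seed granola 17.18, rice crisps 12.00 are the best per cm.
The ratio ordering already packs tightly: 4×quinoa pops, 36 cm, 1668.
No other feasible combination exceeds 1668.

1668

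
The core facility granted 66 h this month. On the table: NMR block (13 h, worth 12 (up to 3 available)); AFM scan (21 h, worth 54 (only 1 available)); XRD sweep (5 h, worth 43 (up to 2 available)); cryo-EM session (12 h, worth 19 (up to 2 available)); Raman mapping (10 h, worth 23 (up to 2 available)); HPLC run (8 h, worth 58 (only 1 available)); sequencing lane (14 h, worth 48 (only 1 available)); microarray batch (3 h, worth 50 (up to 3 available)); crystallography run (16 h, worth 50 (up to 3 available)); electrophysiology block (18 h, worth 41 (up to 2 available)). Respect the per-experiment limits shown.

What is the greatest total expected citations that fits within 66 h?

398

Ranking by ratio (expected citations/h): microarray batch 16.67, XRD sweep 8.60, HPLC run 7.25.
The ratio heuristic lands on 2×XRD sweep + HPLC run + sequencing lane + 3×microarray batch + crystallography run (392) but leaves 9 h idle.
The 14 h tied up in sequencing lane is better spent on AFM scan — total rises to 398 (64 h).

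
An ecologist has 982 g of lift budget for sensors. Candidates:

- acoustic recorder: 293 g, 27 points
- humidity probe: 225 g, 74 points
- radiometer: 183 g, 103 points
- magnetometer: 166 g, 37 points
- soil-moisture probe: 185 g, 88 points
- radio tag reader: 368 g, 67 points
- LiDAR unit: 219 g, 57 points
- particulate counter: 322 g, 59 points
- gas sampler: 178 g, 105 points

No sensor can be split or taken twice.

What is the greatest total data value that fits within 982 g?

407

Taking humidity probe + radiometer + magnetometer + soil-moisture probe + gas sampler: 937 g used, 407 in data value.
The closest alternative, radiometer + magnetometer + soil-moisture probe + LiDAR unit + gas sampler, reaches only 390.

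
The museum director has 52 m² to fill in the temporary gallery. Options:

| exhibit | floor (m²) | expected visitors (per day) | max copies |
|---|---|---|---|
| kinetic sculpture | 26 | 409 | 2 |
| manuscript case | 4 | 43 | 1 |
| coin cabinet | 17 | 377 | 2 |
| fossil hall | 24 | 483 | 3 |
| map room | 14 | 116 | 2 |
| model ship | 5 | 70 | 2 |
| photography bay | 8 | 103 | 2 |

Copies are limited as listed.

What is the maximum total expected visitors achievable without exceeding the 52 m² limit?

Taking the top-ratio exhibits first gives 2×coin cabinet + 2×model ship + photography bay for 997 (52 m²).
But manuscript case + 2×fossil hall fits in 52 m² and reaches 1009.
That's the maximum — no swap from here does better than 1009.

1009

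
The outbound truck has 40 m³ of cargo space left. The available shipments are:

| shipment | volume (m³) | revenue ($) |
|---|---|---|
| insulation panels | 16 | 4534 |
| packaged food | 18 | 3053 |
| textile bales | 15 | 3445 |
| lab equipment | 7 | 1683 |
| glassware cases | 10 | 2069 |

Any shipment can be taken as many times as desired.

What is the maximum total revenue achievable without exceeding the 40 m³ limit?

10751

2×insulation panels + lab equipment uses 39 of the 40 m³ and totals 10751.
The spare 1 m³ is too small for any remaining shipment, and no exchange beats 10751.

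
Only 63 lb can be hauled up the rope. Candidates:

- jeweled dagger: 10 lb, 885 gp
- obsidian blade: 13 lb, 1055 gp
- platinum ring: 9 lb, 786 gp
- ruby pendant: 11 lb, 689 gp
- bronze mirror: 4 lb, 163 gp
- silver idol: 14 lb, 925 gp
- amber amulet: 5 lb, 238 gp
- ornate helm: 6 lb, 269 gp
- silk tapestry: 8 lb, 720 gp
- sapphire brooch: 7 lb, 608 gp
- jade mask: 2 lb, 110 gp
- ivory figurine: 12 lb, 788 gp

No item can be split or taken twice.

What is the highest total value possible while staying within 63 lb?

Taking jeweled dagger + obsidian blade + platinum ring + silver idol + silk tapestry + sapphire brooch + jade mask: 63 lb used, 5089 in value.

5089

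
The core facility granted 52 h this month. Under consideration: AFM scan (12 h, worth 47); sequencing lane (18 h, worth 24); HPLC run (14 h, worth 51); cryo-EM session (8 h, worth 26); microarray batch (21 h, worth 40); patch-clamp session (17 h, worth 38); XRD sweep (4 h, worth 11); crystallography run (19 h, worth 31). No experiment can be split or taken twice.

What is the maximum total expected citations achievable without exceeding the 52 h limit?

162

Density check — AFM scan 3.92, HPLC run 3.64, cryo-EM session 3.25, XRD sweep 2.75 are the best per h.
The ratio heuristic lands on AFM scan + HPLC run + cryo-EM session + XRD sweep (135) but leaves 14 h idle.
The 4 h tied up in XRD sweep is better spent on patch-clamp session — total rises to 162 (51 h).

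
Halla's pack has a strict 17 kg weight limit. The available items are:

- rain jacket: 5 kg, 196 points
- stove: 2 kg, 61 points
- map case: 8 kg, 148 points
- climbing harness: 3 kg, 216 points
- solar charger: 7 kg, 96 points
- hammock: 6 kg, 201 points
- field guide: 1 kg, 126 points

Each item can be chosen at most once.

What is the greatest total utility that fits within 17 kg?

800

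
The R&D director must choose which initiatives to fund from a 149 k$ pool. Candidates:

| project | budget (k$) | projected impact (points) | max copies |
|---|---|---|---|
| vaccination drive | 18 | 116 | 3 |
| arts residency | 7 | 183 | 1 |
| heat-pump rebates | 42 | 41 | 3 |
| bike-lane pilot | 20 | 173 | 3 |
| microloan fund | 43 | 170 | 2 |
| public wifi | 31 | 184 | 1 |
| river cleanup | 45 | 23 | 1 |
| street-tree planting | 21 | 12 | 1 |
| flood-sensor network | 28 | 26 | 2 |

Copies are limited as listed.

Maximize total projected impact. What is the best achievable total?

Taking the top-ratio projects first gives 3×vaccination drive + arts residency + 3×bike-lane pilot + flood-sensor network for 1076 (149 k$).
The 46 k$ tied up in vaccination drive and flood-sensor network is better spent on public wifi — total rises to 1118 (134 k$).

1118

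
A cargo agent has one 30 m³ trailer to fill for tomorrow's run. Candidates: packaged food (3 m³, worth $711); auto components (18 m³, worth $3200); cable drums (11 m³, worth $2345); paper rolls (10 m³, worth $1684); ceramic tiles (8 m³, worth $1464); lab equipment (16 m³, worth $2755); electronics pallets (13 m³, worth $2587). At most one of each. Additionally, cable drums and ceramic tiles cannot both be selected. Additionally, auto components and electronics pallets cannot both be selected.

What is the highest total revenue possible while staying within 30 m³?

5811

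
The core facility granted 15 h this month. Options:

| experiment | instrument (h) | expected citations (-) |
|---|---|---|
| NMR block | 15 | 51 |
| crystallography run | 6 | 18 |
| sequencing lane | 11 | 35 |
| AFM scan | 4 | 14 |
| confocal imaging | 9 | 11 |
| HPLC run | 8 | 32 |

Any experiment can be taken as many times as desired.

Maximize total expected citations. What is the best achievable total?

51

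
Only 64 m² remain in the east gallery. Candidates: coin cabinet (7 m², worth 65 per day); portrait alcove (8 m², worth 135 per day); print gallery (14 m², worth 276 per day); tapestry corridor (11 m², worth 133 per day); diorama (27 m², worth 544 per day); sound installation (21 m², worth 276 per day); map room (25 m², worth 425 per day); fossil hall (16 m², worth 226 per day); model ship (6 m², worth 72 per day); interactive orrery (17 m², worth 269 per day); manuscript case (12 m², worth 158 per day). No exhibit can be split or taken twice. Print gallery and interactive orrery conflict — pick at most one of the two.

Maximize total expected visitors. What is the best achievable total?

1127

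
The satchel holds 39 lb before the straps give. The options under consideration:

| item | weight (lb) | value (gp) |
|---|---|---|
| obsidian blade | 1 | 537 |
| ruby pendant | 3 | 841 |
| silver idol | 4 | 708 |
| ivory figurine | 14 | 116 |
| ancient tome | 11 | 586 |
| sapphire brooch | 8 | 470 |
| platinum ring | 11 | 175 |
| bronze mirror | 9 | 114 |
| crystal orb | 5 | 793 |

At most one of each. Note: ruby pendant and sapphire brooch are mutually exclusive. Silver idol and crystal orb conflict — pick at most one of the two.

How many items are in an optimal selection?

Best achievable value is 2961.
obsidian blade + ruby pendant + silver idol + ancient tome + platinum ring + bronze mirror hits 2961 at 39 lb.
Any selection reaching 2961 contains exactly 6 items.

6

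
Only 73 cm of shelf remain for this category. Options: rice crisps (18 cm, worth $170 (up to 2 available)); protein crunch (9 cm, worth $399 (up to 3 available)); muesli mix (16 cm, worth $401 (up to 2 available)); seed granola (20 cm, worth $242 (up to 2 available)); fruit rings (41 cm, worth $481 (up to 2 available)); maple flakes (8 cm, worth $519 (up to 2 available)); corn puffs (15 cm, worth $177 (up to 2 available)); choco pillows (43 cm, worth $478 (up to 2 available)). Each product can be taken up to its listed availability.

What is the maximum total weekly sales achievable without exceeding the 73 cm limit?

Ranking by ratio (weekly sales/cm): maple flakes 64.88, protein crunch 44.33, muesli mix 25.06, seed granola 12.10.
Taking the top-ratio products first gives 3×protein crunch + muesli mix + 2×maple flakes for 2636 (59 cm).
The 9 cm tied up in protein crunch is better spent on muesli mix — total rises to 2638 (66 cm).
No other feasible combination exceeds 2638.

2638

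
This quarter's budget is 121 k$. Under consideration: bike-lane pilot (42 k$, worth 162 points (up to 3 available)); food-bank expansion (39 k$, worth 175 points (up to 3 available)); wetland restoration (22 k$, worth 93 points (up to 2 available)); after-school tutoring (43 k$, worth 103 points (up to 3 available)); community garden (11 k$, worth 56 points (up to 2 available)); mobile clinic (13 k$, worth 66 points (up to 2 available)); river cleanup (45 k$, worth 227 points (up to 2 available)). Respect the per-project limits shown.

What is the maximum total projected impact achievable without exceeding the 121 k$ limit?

590

Taking the top-ratio projects first gives wetland restoration + 2×community garden + 2×mobile clinic + river cleanup for 564 (115 k$).
Replace wetland restoration and community garden with food-bank expansion: the trade gains 26 net, giving 590 at 121 k$.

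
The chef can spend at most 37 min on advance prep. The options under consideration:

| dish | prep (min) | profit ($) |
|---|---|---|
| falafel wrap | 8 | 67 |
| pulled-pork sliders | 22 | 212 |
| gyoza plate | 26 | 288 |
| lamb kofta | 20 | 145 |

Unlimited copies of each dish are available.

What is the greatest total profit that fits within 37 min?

Taking falafel wrap + gyoza plate: 34 min used, 355 in profit.
That's the maximum — no swap from here does better than 355.

355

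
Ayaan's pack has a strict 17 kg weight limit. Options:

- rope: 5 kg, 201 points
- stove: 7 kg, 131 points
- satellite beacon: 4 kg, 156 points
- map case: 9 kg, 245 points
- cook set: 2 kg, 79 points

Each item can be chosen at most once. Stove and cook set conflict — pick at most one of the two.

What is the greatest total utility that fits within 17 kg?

525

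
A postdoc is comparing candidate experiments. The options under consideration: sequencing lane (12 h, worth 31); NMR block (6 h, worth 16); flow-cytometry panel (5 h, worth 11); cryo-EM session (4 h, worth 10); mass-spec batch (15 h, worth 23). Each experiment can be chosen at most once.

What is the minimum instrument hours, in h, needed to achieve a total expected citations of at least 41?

16

Minimise h subject to total expected citations ≥ 41.
Taking sequencing lane + cryo-EM session gives 41 (≥ 41) for 16 h.
Any bundle with less than 16 h falls short of 41.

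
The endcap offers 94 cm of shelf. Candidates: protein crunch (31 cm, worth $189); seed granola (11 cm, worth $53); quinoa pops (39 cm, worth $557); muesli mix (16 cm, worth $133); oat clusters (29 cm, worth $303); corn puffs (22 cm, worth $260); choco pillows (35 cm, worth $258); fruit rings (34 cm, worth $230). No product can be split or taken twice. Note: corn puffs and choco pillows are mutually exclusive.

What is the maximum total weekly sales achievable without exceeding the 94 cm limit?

1120

Density check — quinoa pops 14.28, corn puffs 11.82, oat clusters 10.45, muesli mix 8.31 are the best per cm.
Taking quinoa pops + oat clusters + corn puffs: 90 cm used, 1120 in weekly sales.
An exhaustive check of the 256 subsets confirms 1120.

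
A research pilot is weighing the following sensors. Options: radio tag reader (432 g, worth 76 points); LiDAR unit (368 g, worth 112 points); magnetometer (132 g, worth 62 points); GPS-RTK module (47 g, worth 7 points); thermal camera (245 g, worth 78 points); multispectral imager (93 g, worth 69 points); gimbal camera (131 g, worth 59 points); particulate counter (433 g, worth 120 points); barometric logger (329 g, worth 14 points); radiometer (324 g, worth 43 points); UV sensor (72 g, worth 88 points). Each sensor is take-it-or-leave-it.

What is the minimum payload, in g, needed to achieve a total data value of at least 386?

Need the lightest bundle worth ≥ 386.
Taking LiDAR unit + magnetometer + multispectral imager + gimbal camera + UV sensor gives 390 (≥ 386) for 796 g.
Any bundle with less than 796 g falls short of 386.

796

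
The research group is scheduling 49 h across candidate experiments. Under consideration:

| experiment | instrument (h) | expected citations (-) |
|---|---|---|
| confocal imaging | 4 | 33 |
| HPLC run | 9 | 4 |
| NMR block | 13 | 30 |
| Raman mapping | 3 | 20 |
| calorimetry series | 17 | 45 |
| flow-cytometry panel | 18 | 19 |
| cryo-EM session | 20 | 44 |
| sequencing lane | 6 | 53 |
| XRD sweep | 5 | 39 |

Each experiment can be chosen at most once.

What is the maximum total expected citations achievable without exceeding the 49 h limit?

220

Ranking by ratio (expected citations/h): sequencing lane 8.83, confocal imaging 8.25, XRD sweep 7.80.
Best packing: confocal imaging + NMR block + Raman mapping + calorimetry series + sequencing lane + XRD sweep — 48 h, 220 total.
The spare 1 h is too small for any remaining experiment, and no exchange beats 220.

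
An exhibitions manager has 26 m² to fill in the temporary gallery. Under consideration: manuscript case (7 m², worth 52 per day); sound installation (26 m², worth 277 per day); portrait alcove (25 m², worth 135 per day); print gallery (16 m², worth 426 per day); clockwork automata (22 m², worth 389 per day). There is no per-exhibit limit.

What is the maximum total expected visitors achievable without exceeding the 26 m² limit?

478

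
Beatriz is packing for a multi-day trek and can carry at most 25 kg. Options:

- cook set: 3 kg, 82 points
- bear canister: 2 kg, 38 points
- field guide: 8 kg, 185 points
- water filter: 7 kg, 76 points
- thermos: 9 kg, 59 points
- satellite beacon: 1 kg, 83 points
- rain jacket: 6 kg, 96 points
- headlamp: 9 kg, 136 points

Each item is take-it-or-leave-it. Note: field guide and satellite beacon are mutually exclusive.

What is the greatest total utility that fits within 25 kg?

455

Bear canister + field guide + rain jacket + headlamp uses 25 of the 25 kg and totals 455.
Next best is cook set + bear canister + field guide + headlamp at 441 (22 kg) — short by 14.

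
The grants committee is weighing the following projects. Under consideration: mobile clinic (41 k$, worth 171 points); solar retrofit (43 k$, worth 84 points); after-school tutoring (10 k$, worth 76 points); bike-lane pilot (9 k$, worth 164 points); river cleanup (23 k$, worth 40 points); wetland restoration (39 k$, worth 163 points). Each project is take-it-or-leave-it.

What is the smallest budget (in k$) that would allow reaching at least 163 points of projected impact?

Need the lightest bundle worth ≥ 163.
bike-lane pilot: 164 projected impact at 9 k$.
Any bundle with less than 9 k$ falls short of 163.

9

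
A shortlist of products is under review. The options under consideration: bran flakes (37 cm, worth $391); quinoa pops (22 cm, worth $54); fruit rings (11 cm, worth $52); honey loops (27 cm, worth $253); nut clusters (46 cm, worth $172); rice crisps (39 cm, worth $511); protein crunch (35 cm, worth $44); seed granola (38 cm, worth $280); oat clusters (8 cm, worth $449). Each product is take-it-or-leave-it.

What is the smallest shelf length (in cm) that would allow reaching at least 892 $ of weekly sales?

Minimise cm subject to total weekly sales ≥ 892.
rice crisps + oat clusters: 960 weekly sales at 47 cm.
No combination under 47 cm hits 892.

47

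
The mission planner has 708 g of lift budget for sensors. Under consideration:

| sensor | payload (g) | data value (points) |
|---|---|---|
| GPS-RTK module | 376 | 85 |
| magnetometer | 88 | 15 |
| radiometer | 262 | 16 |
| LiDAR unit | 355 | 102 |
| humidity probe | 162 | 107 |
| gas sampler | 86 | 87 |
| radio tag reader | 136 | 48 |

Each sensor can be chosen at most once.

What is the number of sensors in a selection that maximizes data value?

Best achievable data value is 311.
One optimal bundle: magnetometer + LiDAR unit + humidity probe + gas sampler (691 g).
All optima have 4 sensors.

4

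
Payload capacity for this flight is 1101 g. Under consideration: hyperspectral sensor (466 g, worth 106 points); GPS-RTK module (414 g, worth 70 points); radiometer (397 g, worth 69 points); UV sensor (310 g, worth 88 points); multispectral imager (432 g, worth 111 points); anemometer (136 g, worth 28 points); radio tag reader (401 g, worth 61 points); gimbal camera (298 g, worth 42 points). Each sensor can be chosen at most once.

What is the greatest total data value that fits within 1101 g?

245

Density check — UV sensor 0.28, multispectral imager 0.26, hyperspectral sensor 0.23 are the best per g.
Taking the top-ratio sensors first gives UV sensor + multispectral imager + anemometer for 227 (878 g).
Dropping UV sensor frees 310 g; slotting in hyperspectral sensor (466 g) lifts the total to 245 at 1034 g.
The closest alternative, UV sensor + multispectral imager + gimbal camera, reaches only 241.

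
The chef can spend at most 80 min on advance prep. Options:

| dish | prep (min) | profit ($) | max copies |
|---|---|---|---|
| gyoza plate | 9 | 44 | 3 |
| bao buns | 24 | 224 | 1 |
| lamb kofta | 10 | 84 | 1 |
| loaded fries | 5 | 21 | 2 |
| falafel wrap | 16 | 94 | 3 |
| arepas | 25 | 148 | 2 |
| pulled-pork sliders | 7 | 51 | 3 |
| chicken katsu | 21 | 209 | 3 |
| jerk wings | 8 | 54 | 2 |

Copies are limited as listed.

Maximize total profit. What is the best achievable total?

Density check — chicken katsu 9.95, bao buns 9.33, lamb kofta 8.40, pulled-pork sliders 7.29 are the best per min.
Best packing: lamb kofta + pulled-pork sliders + 3×chicken katsu — 80 min, 762 total.
No other feasible combination exceeds 762.

762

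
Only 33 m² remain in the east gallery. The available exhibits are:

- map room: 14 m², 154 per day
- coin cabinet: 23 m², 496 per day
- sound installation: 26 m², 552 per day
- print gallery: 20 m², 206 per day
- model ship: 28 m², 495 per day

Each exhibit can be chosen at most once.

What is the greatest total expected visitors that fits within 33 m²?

Taking the top-ratio exhibits first gives coin cabinet for 496 (23 m²).
The 23 m² tied up in coin cabinet is better spent on sound installation — total rises to 552 (26 m²).
Nothing else within 33 m² beats 552.

552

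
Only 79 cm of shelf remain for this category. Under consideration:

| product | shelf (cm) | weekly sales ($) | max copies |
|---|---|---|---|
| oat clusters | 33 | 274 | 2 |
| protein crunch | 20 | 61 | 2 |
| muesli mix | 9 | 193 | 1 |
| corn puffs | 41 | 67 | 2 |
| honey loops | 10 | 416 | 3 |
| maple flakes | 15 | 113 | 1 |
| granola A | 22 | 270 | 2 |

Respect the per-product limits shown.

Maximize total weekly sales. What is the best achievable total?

Density check — honey loops 41.60, muesli mix 21.44, granola A 12.27 are the best per cm.
Taking muesli mix + 3×honey loops + maple flakes + granola A: 76 cm used, 1824 in weekly sales.
Every other selection either busts 79 cm or exceeds an availability limit or fails to beat 1824.

1824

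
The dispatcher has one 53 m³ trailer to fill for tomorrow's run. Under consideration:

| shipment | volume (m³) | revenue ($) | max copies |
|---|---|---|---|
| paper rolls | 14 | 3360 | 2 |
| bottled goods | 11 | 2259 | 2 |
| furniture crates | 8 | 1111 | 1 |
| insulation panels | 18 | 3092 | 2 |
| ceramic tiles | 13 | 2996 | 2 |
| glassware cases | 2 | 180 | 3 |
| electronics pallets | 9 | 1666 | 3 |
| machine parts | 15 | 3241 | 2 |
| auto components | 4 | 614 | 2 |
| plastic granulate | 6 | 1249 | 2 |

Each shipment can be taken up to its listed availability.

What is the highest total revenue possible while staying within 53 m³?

12214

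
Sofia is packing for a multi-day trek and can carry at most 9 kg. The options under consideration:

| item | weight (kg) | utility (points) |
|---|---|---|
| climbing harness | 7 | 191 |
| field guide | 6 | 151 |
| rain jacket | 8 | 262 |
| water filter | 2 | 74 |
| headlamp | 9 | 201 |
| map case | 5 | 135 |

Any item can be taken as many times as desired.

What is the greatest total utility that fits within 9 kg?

Best packing: 4×water filter — 8 kg, 296 total.
The spare 1 kg is too small for any remaining item, and no exchange beats 296.

296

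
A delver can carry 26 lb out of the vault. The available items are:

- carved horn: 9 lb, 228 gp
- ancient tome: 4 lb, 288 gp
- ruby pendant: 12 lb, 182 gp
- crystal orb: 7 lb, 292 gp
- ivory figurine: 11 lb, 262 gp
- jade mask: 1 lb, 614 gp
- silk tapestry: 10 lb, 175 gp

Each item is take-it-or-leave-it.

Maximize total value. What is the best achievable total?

By value per lb: jade mask 614.00, ancient tome 72.00, crystal orb 41.71, carved horn 25.33 lead.
The ratio heuristic lands on carved horn + ancient tome + crystal orb + jade mask (1422) but leaves 5 lb idle.
Replace carved horn with ivory figurine: the trade gains 34 net, giving 1456 at 23 lb.
That's the maximum — no swap from here does better than 1456.

1456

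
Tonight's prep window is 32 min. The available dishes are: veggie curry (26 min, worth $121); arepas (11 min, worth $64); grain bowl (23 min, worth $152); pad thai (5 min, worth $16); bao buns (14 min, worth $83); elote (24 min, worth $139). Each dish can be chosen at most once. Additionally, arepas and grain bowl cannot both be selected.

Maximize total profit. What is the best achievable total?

168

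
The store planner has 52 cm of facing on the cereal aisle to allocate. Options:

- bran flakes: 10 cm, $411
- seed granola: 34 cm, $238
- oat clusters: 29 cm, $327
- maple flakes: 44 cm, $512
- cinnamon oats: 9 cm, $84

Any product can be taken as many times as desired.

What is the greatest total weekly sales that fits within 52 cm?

2055

Best packing: 5×bran flakes — 50 cm, 2055 total.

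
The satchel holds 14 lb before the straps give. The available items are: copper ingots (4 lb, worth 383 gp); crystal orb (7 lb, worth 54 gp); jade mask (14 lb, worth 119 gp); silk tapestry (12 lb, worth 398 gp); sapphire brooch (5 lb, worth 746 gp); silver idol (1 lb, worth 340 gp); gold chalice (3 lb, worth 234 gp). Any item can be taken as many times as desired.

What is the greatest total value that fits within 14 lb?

4760

Best packing: 14×silver idol — 14 lb, 4760 total.
Every other selection either busts 14 lb or fails to beat 4760.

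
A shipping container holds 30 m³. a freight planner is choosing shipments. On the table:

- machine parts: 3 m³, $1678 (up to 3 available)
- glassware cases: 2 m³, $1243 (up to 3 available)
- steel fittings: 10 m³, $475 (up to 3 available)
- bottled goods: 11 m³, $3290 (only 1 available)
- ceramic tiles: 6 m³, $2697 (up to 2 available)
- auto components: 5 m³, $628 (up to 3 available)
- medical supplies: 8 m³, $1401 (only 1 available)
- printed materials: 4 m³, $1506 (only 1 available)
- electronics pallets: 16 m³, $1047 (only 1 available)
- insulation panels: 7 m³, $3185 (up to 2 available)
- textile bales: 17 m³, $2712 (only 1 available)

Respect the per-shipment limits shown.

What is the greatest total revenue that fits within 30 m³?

15133

Density check — glassware cases 621.50, machine parts 559.33, insulation panels 455.00, ceramic tiles 449.50 are the best per m³.
Taking 3×machine parts + 3×glassware cases + 2×insulation panels: 29 m³ used, 15133 in revenue.
That's the maximum — no swap from here does better than 15133.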